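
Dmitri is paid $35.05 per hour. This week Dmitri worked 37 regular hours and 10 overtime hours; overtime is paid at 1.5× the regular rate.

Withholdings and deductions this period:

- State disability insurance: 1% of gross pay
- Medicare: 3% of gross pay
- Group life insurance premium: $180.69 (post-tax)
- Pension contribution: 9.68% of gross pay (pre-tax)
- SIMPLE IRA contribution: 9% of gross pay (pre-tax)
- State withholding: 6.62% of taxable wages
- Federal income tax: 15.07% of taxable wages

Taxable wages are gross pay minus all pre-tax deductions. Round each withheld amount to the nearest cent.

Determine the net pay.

$907.06

Regular pay: 37 × $35.05 = $1,296.85
Overtime pay: 10 × $35.05 × 1.5 = $525.75
Gross pay = $1,296.85 + $525.75 = $1,822.60
SIMPLE IRA contribution: $1,822.60 × 0.09 = $164.03
Pension contribution: $1,822.60 × 0.0968 = $176.43
Pre-tax total = $164.03 + $176.43 = $340.46
Taxable wages = $1,822.60 − $340.46 = $1,482.14
State withholding: $1,482.14 × 0.0662 = $98.12
Federal income tax: $1,482.14 × 0.1507 = $223.36
Medicare: $1,822.60 × 0.03 = $54.68
State disability insurance: $1,822.60 × 0.01 = $18.23
Group life insurance premium: $180.69
Total deductions = $164.03 + $176.43 + $98.12 + $223.36 + $54.68 + $18.23 + $180.69 = $915.54
Net pay = $1,822.60 − $915.54 = $907.06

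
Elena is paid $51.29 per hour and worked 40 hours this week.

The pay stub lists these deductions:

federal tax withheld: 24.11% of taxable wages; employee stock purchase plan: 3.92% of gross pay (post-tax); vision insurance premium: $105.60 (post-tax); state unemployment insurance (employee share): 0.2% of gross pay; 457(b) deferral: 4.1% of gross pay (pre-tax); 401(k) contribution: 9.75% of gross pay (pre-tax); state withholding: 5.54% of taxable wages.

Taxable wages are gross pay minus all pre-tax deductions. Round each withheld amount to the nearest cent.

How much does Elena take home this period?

Gross pay: 40 × $51.29 = $2051.60
401(k) contribution: $2051.60 × 0.0975 = $200.03
457(b) deferral: $2051.60 × 0.041 = $84.12
Pre-tax total = $200.03 + $84.12 = $284.15
Taxable wages = $2051.60 − $284.15 = $1767.45
State withholding: $1767.45 × 0.0554 = $97.92
Federal tax withheld: $1767.45 × 0.2411 = $426.13
State unemployment insurance (employee share): $2051.60 × 0.002 = $4.10
Employee stock purchase plan: $2051.60 × 0.0392 = $80.42
Vision insurance premium: $105.60
Total deductions = $200.03 + $84.12 + $97.92 + $426.13 + $4.10 + $80.42 + $105.60 = $998.32
Net pay = $2051.60 − $998.32 = $1053.28

$1053.28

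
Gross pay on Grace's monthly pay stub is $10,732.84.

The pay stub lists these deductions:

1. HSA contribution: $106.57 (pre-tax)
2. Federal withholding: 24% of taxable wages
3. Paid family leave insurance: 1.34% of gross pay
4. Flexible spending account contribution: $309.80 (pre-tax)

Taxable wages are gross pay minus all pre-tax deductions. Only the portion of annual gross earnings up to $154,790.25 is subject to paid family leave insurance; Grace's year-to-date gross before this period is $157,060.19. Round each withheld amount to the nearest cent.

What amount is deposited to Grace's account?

HSA contribution: $106.57
Flexible spending account contribution: $309.80
Pre-tax total = $106.57 + $309.80 = $416.37
Taxable wages = $10,732.84 − $416.37 = $10,316.47
Federal withholding: $10,316.47 × 0.24 = $2,475.95
Paid family leave insurance: annual cap $154,790.25 already reached (YTD $157,060.19), so $0.00
Total deductions = $106.57 + $309.80 + $2,475.95 + $0.00 = $2,892.32
Net pay = $10,732.84 − $2,892.32 = $7,840.52

$7,840.52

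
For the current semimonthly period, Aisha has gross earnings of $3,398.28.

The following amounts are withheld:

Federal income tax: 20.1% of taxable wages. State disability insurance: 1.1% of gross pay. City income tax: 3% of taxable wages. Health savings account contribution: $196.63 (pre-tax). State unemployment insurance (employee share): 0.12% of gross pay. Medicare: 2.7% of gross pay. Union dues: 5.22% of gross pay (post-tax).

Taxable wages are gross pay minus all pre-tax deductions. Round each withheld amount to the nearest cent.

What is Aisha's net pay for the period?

$2,151.47

Health savings account contribution: $196.63
Taxable wages = $3,398.28 − $196.63 = $3,201.65
Federal income tax: $3,201.65 × 0.201 = $643.53
City income tax: $3,201.65 × 0.03 = $96.05
State unemployment insurance (employee share): $3,398.28 × 0.0012 = $4.08
State disability insurance: $3,398.28 × 0.011 = $37.38
Medicare: $3,398.28 × 0.027 = $91.75
Union dues: $3,398.28 × 0.0522 = $177.39
Total deductions = $196.63 + $643.53 + $96.05 + $4.08 + $37.38 + $91.75 + $177.39 = $1,246.81
Net pay = $3,398.28 − $1,246.81 = $2,151.47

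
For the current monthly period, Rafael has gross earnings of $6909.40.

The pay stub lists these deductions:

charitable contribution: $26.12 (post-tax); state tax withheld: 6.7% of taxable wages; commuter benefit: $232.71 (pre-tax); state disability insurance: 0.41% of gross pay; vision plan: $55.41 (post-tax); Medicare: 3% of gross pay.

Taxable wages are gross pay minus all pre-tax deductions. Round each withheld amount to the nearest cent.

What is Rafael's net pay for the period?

Commuter benefit: $232.71
Taxable wages = $6909.40 − $232.71 = $6676.69
State tax withheld: $6676.69 × 0.067 = $447.34
Medicare: $6909.40 × 0.03 = $207.28
State disability insurance: $6909.40 × 0.0041 = $28.33
Vision plan: $55.41
Charitable contribution: $26.12
Total deductions = $232.71 + $447.34 + $207.28 + $28.33 + $55.41 + $26.12 = $997.19
Net pay = $6909.40 − $997.19 = $5912.21

$5912.21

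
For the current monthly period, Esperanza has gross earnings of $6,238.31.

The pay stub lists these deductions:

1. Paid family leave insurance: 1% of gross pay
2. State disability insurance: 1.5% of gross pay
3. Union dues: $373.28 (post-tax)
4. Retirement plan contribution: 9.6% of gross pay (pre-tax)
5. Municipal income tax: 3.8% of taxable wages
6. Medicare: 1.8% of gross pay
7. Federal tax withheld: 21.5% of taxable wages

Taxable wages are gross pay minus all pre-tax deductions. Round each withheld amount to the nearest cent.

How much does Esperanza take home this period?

$3,571.13

Retirement plan contribution: $6,238.31 × 0.096 = $598.88
Taxable wages = $6,238.31 − $598.88 = $5,639.43
Municipal income tax: $5,639.43 × 0.038 = $214.30
Federal tax withheld: $5,639.43 × 0.215 = $1,212.48
Paid family leave insurance: $6,238.31 × 0.01 = $62.38
State disability insurance: $6,238.31 × 0.015 = $93.57
Medicare: $6,238.31 × 0.018 = $112.29
Union dues: $373.28
Total deductions = $598.88 + $214.30 + $1,212.48 + $62.38 + $93.57 + $112.29 + $373.28 = $2,667.18
Net pay = $6,238.31 − $2,667.18 = $3,571.13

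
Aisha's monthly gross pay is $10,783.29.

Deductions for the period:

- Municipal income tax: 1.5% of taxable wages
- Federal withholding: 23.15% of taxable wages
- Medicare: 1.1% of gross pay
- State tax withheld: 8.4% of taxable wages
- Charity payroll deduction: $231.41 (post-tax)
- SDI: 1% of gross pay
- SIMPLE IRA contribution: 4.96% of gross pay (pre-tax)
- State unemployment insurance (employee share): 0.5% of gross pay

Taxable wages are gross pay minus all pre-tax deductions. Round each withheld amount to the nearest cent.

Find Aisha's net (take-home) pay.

SIMPLE IRA contribution: $10,783.29 × 0.0496 = $534.85
Taxable wages = $10,783.29 − $534.85 = $10,248.44
State tax withheld: $10,248.44 × 0.084 = $860.87
Municipal income tax: $10,248.44 × 0.015 = $153.73
Federal withholding: $10,248.44 × 0.2315 = $2,372.51
SDI: $10,783.29 × 0.01 = $107.83
Medicare: $10,783.29 × 0.011 = $118.62
State unemployment insurance (employee share): $10,783.29 × 0.005 = $53.92
Charity payroll deduction: $231.41
Total deductions = $534.85 + $860.87 + $153.73 + $2,372.51 + $107.83 + $118.62 + $53.92 + $231.41 = $4,433.74
Net pay = $10,783.29 − $4,433.74 = $6,349.55

$6,349.55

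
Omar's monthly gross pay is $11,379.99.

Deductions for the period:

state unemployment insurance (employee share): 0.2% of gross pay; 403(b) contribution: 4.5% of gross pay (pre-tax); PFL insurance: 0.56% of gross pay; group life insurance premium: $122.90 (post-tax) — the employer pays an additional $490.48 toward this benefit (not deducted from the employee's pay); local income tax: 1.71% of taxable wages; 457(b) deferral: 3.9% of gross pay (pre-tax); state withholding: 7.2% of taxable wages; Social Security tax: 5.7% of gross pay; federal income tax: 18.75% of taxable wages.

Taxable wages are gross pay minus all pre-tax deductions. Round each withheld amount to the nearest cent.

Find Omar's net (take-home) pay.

$6,682.73

403(b) contribution: $11,379.99 × 0.045 = $512.10
457(b) deferral: $11,379.99 × 0.039 = $443.82
Pre-tax total = $512.10 + $443.82 = $955.92
Taxable wages = $11,379.99 − $955.92 = $10,424.07
Local income tax: $10,424.07 × 0.0171 = $178.25
State withholding: $10,424.07 × 0.072 = $750.53
Federal income tax: $10,424.07 × 0.1875 = $1,954.51
Social Security tax: $11,379.99 × 0.057 = $648.66
State unemployment insurance (employee share): $11,379.99 × 0.002 = $22.76
PFL insurance: $11,379.99 × 0.0056 = $63.73
Group life insurance premium: $122.90
(Employer's $490.48 toward group life insurance premium is not withheld from the employee.)
Total deductions = $512.10 + $443.82 + $178.25 + $750.53 + $1,954.51 + $648.66 + $22.76 + $63.73 + $122.90 = $4,697.26
Net pay = $11,379.99 − $4,697.26 = $6,682.73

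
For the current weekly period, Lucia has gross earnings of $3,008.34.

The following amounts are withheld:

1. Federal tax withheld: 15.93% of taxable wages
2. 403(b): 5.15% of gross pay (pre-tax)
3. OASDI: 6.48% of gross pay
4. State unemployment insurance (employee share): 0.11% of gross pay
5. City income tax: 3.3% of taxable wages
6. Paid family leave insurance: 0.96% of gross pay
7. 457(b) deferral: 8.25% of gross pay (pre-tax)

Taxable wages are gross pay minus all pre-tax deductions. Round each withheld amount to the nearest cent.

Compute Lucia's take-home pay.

403(b): $3,008.34 × 0.0515 = $154.93
457(b) deferral: $3,008.34 × 0.0825 = $248.19
Pre-tax total = $154.93 + $248.19 = $403.12
Taxable wages = $3,008.34 − $403.12 = $2,605.22
City income tax: $2,605.22 × 0.033 = $85.97
Federal tax withheld: $2,605.22 × 0.1593 = $415.01
OASDI: $3,008.34 × 0.0648 = $194.94
State unemployment insurance (employee share): $3,008.34 × 0.0011 = $3.31
Paid family leave insurance: $3,008.34 × 0.0096 = $28.88
Total deductions = $154.93 + $248.19 + $85.97 + $415.01 + $194.94 + $3.31 + $28.88 = $1,131.23
Net pay = $3,008.34 − $1,131.23 = $1,877.11

$1,877.11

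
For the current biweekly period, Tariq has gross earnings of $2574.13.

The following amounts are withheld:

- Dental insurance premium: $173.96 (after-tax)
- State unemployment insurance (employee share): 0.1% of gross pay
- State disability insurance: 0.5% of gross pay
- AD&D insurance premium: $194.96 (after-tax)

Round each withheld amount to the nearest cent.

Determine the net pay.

$2189.77

State unemployment insurance (employee share): $2574.13 × 0.001 = $2.57
State disability insurance: $2574.13 × 0.005 = $12.87
AD&D insurance premium: $194.96
Dental insurance premium: $173.96
Total deductions = $2.57 + $12.87 + $194.96 + $173.96 = $384.36
Net pay = $2574.13 − $384.36 = $2189.77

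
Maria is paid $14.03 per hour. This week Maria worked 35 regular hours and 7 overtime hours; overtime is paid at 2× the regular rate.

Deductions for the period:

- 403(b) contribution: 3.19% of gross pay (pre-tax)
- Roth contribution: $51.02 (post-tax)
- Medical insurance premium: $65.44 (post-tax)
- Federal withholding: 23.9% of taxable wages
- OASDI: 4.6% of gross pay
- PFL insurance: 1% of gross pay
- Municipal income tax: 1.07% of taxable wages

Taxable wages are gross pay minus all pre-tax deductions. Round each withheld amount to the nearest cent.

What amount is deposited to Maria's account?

$344.41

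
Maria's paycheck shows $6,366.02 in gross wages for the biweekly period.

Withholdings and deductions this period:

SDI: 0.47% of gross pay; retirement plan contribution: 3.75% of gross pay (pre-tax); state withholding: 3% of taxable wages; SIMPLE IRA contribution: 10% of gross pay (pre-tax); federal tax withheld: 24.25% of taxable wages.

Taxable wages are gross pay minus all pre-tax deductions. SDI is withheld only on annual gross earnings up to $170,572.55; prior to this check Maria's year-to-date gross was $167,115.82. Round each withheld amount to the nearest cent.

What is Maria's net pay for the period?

$3,978.23

SIMPLE IRA contribution: $6,366.02 × 0.1 = $636.60
Retirement plan contribution: $6,366.02 × 0.0375 = $238.73
Pre-tax total = $636.60 + $238.73 = $875.33
Taxable wages = $6,366.02 − $875.33 = $5,490.69
Federal tax withheld: $5,490.69 × 0.2425 = $1,331.49
State withholding: $5,490.69 × 0.03 = $164.72
SDI: only $170,572.55 − $167,115.82 = $3,456.73 of this check is subject → $3,456.73 × 0.0047 = $16.25
Total deductions = $636.60 + $238.73 + $1,331.49 + $164.72 + $16.25 = $2,387.79
Net pay = $6,366.02 − $2,387.79 = $3,978.23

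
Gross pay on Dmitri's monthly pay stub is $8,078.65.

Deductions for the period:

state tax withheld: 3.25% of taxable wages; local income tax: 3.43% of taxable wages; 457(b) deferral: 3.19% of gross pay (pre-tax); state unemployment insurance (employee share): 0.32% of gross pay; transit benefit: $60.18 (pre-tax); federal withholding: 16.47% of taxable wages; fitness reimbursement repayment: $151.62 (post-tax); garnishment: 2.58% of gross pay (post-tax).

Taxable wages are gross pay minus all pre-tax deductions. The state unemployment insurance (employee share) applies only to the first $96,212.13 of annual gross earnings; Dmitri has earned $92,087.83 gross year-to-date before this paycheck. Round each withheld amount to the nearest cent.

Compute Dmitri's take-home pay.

$5,590.90

Transit benefit: $60.18
457(b) deferral: $8,078.65 × 0.0319 = $257.71
Pre-tax total = $60.18 + $257.71 = $317.89
Taxable wages = $8,078.65 − $317.89 = $7,760.76
State tax withheld: $7,760.76 × 0.0325 = $252.22
Local income tax: $7,760.76 × 0.0343 = $266.19
Federal withholding: $7,760.76 × 0.1647 = $1,278.20
State unemployment insurance (employee share): only $96,212.13 − $92,087.83 = $4,124.30 of this check is subject → $4,124.30 × 0.0032 = $13.20
Garnishment: $8,078.65 × 0.0258 = $208.43
Fitness reimbursement repayment: $151.62
Total deductions = $60.18 + $257.71 + $252.22 + $266.19 + $1,278.20 + $13.20 + $208.43 + $151.62 = $2,487.75
Net pay = $8,078.65 − $2,487.75 = $5,590.90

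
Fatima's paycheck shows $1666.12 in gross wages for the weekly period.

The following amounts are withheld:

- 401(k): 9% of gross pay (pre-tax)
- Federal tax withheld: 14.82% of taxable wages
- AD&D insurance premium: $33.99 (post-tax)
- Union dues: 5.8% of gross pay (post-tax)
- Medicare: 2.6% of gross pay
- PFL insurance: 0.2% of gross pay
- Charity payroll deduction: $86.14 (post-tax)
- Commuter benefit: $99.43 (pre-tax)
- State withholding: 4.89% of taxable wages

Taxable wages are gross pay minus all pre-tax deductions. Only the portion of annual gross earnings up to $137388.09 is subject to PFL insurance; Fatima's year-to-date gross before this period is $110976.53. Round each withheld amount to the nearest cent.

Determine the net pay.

$874.09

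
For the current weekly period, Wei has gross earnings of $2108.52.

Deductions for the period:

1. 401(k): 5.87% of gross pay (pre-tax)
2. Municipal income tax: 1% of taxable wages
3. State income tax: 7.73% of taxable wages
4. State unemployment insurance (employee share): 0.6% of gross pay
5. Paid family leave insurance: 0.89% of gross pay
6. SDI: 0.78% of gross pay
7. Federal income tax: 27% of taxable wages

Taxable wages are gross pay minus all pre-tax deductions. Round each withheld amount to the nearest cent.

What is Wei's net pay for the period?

401(k): $2108.52 × 0.0587 = $123.77
Taxable wages = $2108.52 − $123.77 = $1984.75
Federal income tax: $1984.75 × 0.27 = $535.88
State income tax: $1984.75 × 0.0773 = $153.42
Municipal income tax: $1984.75 × 0.01 = $19.85
SDI: $2108.52 × 0.0078 = $16.45
Paid family leave insurance: $2108.52 × 0.0089 = $18.77
State unemployment insurance (employee share): $2108.52 × 0.006 = $12.65
Total deductions = $123.77 + $535.88 + $153.42 + $19.85 + $16.45 + $18.77 + $12.65 = $880.79
Net pay = $2108.52 − $880.79 = $1227.73

$1227.73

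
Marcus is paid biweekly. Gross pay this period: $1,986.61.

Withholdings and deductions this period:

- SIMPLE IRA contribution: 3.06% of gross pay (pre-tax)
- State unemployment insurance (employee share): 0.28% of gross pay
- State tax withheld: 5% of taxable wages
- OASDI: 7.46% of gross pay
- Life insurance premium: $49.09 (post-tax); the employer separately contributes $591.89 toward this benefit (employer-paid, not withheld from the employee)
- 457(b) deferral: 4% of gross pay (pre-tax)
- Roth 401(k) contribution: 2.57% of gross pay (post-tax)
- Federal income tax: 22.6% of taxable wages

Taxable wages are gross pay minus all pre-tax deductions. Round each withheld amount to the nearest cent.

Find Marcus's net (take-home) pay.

SIMPLE IRA contribution: $1,986.61 × 0.0306 = $60.79
457(b) deferral: $1,986.61 × 0.04 = $79.46
Pre-tax total = $60.79 + $79.46 = $140.25
Taxable wages = $1,986.61 − $140.25 = $1,846.36
Federal income tax: $1,846.36 × 0.226 = $417.28
State tax withheld: $1,846.36 × 0.05 = $92.32
State unemployment insurance (employee share): $1,986.61 × 0.0028 = $5.56
OASDI: $1,986.61 × 0.0746 = $148.20
Life insurance premium: $49.09
Roth 401(k) contribution: $1,986.61 × 0.0257 = $51.06
(Employer's $591.89 toward life insurance premium is not withheld from the employee.)
Total deductions = $60.79 + $79.46 + $417.28 + $92.32 + $5.56 + $148.20 + $49.09 + $51.06 = $903.76
Net pay = $1,986.61 − $903.76 = $1,082.85

$1,082.85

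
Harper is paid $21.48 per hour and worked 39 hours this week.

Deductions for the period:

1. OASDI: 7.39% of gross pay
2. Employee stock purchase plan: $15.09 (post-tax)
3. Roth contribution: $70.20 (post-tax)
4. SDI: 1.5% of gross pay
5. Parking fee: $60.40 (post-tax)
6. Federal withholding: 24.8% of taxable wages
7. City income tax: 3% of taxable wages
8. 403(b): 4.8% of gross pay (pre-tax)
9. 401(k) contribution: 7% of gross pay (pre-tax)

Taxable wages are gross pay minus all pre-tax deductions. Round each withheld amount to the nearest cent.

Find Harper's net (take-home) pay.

Gross pay: 39 × $21.48 = $837.72
401(k) contribution: $837.72 × 0.07 = $58.64
403(b): $837.72 × 0.048 = $40.21
Pre-tax total = $58.64 + $40.21 = $98.85
Taxable wages = $837.72 − $98.85 = $738.87
City income tax: $738.87 × 0.03 = $22.17
Federal withholding: $738.87 × 0.248 = $183.24
SDI: $837.72 × 0.015 = $12.57
OASDI: $837.72 × 0.0739 = $61.91
Employee stock purchase plan: $15.09
Roth contribution: $70.20
Parking fee: $60.40
Total deductions = $58.64 + $40.21 + $22.17 + $183.24 + $12.57 + $61.91 + $15.09 + $70.20 + $60.40 = $524.43
Net pay = $837.72 − $524.43 = $313.29

$313.29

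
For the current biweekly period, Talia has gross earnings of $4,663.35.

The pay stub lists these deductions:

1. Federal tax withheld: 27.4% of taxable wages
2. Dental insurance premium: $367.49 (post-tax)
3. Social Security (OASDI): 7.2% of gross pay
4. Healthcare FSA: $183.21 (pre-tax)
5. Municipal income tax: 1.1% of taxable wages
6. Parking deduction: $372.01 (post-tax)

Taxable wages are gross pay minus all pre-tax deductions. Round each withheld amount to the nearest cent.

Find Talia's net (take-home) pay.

Healthcare FSA: $183.21
Taxable wages = $4,663.35 − $183.21 = $4,480.14
Federal tax withheld: $4,480.14 × 0.274 = $1,227.56
Municipal income tax: $4,480.14 × 0.011 = $49.28
Social Security (OASDI): $4,663.35 × 0.072 = $335.76
Parking deduction: $372.01
Dental insurance premium: $367.49
Total deductions = $183.21 + $1,227.56 + $49.28 + $335.76 + $372.01 + $367.49 = $2,535.31
Net pay = $4,663.35 − $2,535.31 = $2,128.04

$2,128.04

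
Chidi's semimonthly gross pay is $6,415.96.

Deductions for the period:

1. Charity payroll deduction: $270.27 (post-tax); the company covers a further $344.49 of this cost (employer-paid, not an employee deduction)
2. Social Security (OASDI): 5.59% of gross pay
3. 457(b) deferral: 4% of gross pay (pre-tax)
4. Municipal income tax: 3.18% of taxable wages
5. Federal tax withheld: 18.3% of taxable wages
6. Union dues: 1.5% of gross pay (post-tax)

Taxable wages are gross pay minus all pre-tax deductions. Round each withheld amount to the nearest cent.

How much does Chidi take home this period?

457(b) deferral: $6,415.96 × 0.04 = $256.64
Taxable wages = $6,415.96 − $256.64 = $6,159.32
Federal tax withheld: $6,159.32 × 0.183 = $1,127.16
Municipal income tax: $6,159.32 × 0.0318 = $195.87
Social Security (OASDI): $6,415.96 × 0.0559 = $358.65
Union dues: $6,415.96 × 0.015 = $96.24
Charity payroll deduction: $270.27
(Employer's $344.49 toward charity payroll deduction is not withheld from the employee.)
Total deductions = $256.64 + $1,127.16 + $195.87 + $358.65 + $96.24 + $270.27 = $2,304.83
Net pay = $6,415.96 − $2,304.83 = $4,111.13

$4,111.13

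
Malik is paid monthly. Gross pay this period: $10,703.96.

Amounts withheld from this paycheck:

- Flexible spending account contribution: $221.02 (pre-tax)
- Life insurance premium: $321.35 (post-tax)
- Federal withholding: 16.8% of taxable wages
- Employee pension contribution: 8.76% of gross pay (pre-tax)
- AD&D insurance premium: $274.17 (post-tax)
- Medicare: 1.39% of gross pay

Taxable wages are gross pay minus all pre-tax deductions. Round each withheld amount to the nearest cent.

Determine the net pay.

$7,197.35

Employee pension contribution: $10,703.96 × 0.0876 = $937.67
Flexible spending account contribution: $221.02
Pre-tax total = $937.67 + $221.02 = $1,158.69
Taxable wages = $10,703.96 − $1,158.69 = $9,545.27
Federal withholding: $9,545.27 × 0.168 = $1,603.61
Medicare: $10,703.96 × 0.0139 = $148.79
Life insurance premium: $321.35
AD&D insurance premium: $274.17
Total deductions = $937.67 + $221.02 + $1,603.61 + $148.79 + $321.35 + $274.17 = $3,506.61
Net pay = $10,703.96 − $3,506.61 = $7,197.35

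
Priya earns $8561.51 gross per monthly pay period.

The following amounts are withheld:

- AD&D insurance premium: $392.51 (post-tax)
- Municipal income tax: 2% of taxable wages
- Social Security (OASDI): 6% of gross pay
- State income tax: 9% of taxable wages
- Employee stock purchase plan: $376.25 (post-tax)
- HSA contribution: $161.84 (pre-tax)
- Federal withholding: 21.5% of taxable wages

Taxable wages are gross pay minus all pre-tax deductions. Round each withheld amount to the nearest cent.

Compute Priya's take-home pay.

HSA contribution: $161.84
Taxable wages = $8561.51 − $161.84 = $8399.67
Municipal income tax: $8399.67 × 0.02 = $167.99
State income tax: $8399.67 × 0.09 = $755.97
Federal withholding: $8399.67 × 0.215 = $1805.93
Social Security (OASDI): $8561.51 × 0.06 = $513.69
AD&D insurance premium: $392.51
Employee stock purchase plan: $376.25
Total deductions = $161.84 + $167.99 + $755.97 + $1805.93 + $513.69 + $392.51 + $376.25 = $4174.18
Net pay = $8561.51 − $4174.18 = $4387.33

$4387.33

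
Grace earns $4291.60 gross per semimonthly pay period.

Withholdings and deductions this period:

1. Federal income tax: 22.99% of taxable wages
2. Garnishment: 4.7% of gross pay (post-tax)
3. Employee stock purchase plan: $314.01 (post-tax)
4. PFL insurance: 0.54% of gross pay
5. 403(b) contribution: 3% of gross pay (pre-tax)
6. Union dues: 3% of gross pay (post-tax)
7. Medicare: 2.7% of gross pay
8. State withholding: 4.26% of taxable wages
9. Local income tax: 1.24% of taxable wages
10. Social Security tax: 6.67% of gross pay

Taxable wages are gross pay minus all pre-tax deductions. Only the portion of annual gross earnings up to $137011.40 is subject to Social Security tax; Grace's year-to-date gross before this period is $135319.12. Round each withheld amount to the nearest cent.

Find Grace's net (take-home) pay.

$2080.46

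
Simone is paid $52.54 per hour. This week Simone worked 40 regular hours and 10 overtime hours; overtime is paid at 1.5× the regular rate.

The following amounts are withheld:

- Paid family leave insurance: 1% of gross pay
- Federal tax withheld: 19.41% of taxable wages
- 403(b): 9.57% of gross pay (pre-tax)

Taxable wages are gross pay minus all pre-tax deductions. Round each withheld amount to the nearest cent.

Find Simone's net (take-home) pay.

$2,077.05

Regular pay: 40 × $52.54 = $2,101.60
Overtime pay: 10 × $52.54 × 1.5 = $788.10
Gross pay = $2,101.60 + $788.10 = $2,889.70
403(b): $2,889.70 × 0.0957 = $276.54
Taxable wages = $2,889.70 − $276.54 = $2,613.16
Federal tax withheld: $2,613.16 × 0.1941 = $507.21
Paid family leave insurance: $2,889.70 × 0.01 = $28.90
Total deductions = $276.54 + $507.21 + $28.90 = $812.65
Net pay = $2,889.70 − $812.65 = $2,077.05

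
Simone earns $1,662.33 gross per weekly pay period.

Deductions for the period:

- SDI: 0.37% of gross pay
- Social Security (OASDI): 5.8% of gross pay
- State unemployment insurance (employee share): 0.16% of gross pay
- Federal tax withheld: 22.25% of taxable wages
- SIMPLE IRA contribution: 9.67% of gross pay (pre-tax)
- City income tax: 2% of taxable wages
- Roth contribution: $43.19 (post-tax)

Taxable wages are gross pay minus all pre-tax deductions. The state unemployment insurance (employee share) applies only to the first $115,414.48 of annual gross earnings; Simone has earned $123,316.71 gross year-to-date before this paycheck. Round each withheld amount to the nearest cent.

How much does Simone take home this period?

$991.69

SIMPLE IRA contribution: $1,662.33 × 0.0967 = $160.75
Taxable wages = $1,662.33 − $160.75 = $1,501.58
City income tax: $1,501.58 × 0.02 = $30.03
Federal tax withheld: $1,501.58 × 0.2225 = $334.10
Social Security (OASDI): $1,662.33 × 0.058 = $96.42
State unemployment insurance (employee share): annual cap $115,414.48 already reached (YTD $123,316.71), so $0.00
SDI: $1,662.33 × 0.0037 = $6.15
Roth contribution: $43.19
Total deductions = $160.75 + $30.03 + $334.10 + $96.42 + $0.00 + $6.15 + $43.19 = $670.64
Net pay = $1,662.33 − $670.64 = $991.69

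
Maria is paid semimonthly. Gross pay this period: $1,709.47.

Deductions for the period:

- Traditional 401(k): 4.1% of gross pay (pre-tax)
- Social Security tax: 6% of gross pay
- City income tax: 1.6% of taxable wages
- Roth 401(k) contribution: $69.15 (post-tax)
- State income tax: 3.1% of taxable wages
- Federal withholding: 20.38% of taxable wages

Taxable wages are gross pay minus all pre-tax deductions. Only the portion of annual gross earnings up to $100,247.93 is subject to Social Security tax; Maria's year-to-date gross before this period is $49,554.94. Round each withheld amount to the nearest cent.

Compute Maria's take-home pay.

$1,056.50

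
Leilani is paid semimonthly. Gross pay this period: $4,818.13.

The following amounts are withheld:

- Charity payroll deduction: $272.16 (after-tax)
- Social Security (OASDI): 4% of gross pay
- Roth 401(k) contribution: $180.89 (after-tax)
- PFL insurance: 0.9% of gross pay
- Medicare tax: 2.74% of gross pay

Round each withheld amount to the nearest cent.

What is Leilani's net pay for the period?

PFL insurance: $4,818.13 × 0.009 = $43.36
Social Security (OASDI): $4,818.13 × 0.04 = $192.73
Medicare tax: $4,818.13 × 0.0274 = $132.02
Roth 401(k) contribution: $180.89
Charity payroll deduction: $272.16
Total deductions = $43.36 + $192.73 + $132.02 + $180.89 + $272.16 = $821.16
Net pay = $4,818.13 − $821.16 = $3,996.97

$3,996.97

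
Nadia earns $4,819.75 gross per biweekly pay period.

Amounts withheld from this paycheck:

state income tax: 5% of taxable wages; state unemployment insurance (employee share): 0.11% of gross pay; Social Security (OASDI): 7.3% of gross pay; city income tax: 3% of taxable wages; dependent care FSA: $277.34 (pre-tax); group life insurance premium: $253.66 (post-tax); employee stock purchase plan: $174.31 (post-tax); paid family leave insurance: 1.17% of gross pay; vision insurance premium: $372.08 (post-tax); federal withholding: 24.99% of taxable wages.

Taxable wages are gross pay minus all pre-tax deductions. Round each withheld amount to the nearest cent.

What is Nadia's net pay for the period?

Dependent care FSA: $277.34
Taxable wages = $4,819.75 − $277.34 = $4,542.41
State income tax: $4,542.41 × 0.05 = $227.12
City income tax: $4,542.41 × 0.03 = $136.27
Federal withholding: $4,542.41 × 0.2499 = $1,135.15
Paid family leave insurance: $4,819.75 × 0.0117 = $56.39
State unemployment insurance (employee share): $4,819.75 × 0.0011 = $5.30
Social Security (OASDI): $4,819.75 × 0.073 = $351.84
Vision insurance premium: $372.08
Employee stock purchase plan: $174.31
Group life insurance premium: $253.66
Total deductions = $277.34 + $227.12 + $136.27 + $1,135.15 + $56.39 + $5.30 + $351.84 + $372.08 + $174.31 + $253.66 = $2,989.46
Net pay = $4,819.75 − $2,989.46 = $1,830.29

$1,830.29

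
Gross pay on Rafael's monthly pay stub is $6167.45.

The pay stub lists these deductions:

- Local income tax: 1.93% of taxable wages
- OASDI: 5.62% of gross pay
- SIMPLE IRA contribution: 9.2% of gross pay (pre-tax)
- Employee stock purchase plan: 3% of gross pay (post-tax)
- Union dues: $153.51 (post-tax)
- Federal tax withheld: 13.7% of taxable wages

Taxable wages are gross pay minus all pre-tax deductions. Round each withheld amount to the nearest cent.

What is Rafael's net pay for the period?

SIMPLE IRA contribution: $6167.45 × 0.092 = $567.41
Taxable wages = $6167.45 − $567.41 = $5600.04
Local income tax: $5600.04 × 0.0193 = $108.08
Federal tax withheld: $5600.04 × 0.137 = $767.21
OASDI: $6167.45 × 0.0562 = $346.61
Union dues: $153.51
Employee stock purchase plan: $6167.45 × 0.03 = $185.02
Total deductions = $567.41 + $108.08 + $767.21 + $346.61 + $153.51 + $185.02 = $2127.84
Net pay = $6167.45 − $2127.84 = $4039.61

$4039.61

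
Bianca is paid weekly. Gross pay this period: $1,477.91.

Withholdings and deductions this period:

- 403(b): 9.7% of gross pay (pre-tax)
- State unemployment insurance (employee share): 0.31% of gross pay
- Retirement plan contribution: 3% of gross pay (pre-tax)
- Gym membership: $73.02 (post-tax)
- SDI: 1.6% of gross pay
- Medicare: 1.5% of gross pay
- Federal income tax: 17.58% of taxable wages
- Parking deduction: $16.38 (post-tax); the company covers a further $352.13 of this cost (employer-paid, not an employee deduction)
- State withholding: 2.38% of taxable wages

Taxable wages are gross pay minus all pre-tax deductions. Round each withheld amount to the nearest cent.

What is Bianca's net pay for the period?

$892.88

403(b): $1,477.91 × 0.097 = $143.36
Retirement plan contribution: $1,477.91 × 0.03 = $44.34
Pre-tax total = $143.36 + $44.34 = $187.70
Taxable wages = $1,477.91 − $187.70 = $1,290.21
Federal income tax: $1,290.21 × 0.1758 = $226.82
State withholding: $1,290.21 × 0.0238 = $30.71
State unemployment insurance (employee share): $1,477.91 × 0.0031 = $4.58
Medicare: $1,477.91 × 0.015 = $22.17
SDI: $1,477.91 × 0.016 = $23.65
Parking deduction: $16.38
Gym membership: $73.02
(Employer's $352.13 toward parking deduction is not withheld from the employee.)
Total deductions = $143.36 + $44.34 + $226.82 + $30.71 + $4.58 + $22.17 + $23.65 + $16.38 + $73.02 = $585.03
Net pay = $1,477.91 − $585.03 = $892.88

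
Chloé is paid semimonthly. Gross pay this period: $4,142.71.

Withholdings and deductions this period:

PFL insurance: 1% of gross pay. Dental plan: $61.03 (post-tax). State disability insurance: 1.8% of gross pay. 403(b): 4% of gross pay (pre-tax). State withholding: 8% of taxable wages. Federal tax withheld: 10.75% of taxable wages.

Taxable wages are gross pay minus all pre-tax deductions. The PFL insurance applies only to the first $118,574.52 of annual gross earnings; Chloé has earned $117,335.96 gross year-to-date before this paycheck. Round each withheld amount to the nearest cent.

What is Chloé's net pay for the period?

403(b): $4,142.71 × 0.04 = $165.71
Taxable wages = $4,142.71 − $165.71 = $3,977.00
State withholding: $3,977.00 × 0.08 = $318.16
Federal tax withheld: $3,977.00 × 0.1075 = $427.53
State disability insurance: $4,142.71 × 0.018 = $74.57
PFL insurance: only $118,574.52 − $117,335.96 = $1,238.56 of this check is subject → $1,238.56 × 0.01 = $12.39
Dental plan: $61.03
Total deductions = $165.71 + $318.16 + $427.53 + $74.57 + $12.39 + $61.03 = $1,059.39
Net pay = $4,142.71 − $1,059.39 = $3,083.32

$3,083.32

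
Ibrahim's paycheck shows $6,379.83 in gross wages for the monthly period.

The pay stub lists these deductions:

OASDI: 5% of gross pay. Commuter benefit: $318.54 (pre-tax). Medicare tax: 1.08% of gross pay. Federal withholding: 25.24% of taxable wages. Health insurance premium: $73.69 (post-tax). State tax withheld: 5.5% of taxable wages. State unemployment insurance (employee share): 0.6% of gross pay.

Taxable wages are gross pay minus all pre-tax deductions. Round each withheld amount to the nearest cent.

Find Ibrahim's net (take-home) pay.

$3,698.19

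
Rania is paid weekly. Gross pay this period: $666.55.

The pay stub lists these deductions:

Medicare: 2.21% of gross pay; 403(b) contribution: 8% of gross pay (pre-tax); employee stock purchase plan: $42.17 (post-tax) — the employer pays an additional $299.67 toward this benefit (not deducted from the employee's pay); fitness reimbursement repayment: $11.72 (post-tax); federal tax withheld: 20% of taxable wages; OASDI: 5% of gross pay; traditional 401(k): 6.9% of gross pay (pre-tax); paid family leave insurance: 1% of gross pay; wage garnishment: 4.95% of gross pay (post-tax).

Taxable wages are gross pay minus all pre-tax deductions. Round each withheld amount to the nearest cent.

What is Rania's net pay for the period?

403(b) contribution: $666.55 × 0.08 = $53.32
Traditional 401(k): $666.55 × 0.069 = $45.99
Pre-tax total = $53.32 + $45.99 = $99.31
Taxable wages = $666.55 − $99.31 = $567.24
Federal tax withheld: $567.24 × 0.2 = $113.45
OASDI: $666.55 × 0.05 = $33.33
Medicare: $666.55 × 0.0221 = $14.73
Paid family leave insurance: $666.55 × 0.01 = $6.67
Wage garnishment: $666.55 × 0.0495 = $32.99
Fitness reimbursement repayment: $11.72
Employee stock purchase plan: $42.17
(Employer's $299.67 toward employee stock purchase plan is not withheld from the employee.)
Total deductions = $53.32 + $45.99 + $113.45 + $33.33 + $14.73 + $6.67 + $32.99 + $11.72 + $42.17 = $354.37
Net pay = $666.55 − $354.37 = $312.18

$312.18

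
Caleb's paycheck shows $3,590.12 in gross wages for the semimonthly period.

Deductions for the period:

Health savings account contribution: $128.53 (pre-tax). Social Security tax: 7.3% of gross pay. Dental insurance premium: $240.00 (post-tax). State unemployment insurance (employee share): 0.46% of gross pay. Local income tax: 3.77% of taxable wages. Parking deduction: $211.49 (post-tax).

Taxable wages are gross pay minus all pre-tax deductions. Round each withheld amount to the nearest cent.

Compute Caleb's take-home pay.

Health savings account contribution: $128.53
Taxable wages = $3,590.12 − $128.53 = $3,461.59
Local income tax: $3,461.59 × 0.0377 = $130.50
Social Security tax: $3,590.12 × 0.073 = $262.08
State unemployment insurance (employee share): $3,590.12 × 0.0046 = $16.51
Parking deduction: $211.49
Dental insurance premium: $240.00
Total deductions = $128.53 + $130.50 + $262.08 + $16.51 + $211.49 + $240.00 = $989.11
Net pay = $3,590.12 − $989.11 = $2,601.01

$2,601.01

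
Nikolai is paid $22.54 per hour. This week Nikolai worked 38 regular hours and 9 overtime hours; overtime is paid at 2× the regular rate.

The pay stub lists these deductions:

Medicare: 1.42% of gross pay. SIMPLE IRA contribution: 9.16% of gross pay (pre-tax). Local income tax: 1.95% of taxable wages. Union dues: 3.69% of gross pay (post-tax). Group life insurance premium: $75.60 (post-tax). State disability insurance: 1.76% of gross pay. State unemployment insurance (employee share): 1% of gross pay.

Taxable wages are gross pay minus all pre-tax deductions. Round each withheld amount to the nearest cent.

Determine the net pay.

$949.32

Regular pay: 38 × $22.54 = $856.52
Overtime pay: 9 × $22.54 × 2 = $405.72
Gross pay = $856.52 + $405.72 = $1262.24
SIMPLE IRA contribution: $1262.24 × 0.0916 = $115.62
Taxable wages = $1262.24 − $115.62 = $1146.62
Local income tax: $1146.62 × 0.0195 = $22.36
State unemployment insurance (employee share): $1262.24 × 0.01 = $12.62
Medicare: $1262.24 × 0.0142 = $17.92
State disability insurance: $1262.24 × 0.0176 = $22.22
Union dues: $1262.24 × 0.0369 = $46.58
Group life insurance premium: $75.60
Total deductions = $115.62 + $22.36 + $12.62 + $17.92 + $22.22 + $46.58 + $75.60 = $312.92
Net pay = $1262.24 − $312.92 = $949.32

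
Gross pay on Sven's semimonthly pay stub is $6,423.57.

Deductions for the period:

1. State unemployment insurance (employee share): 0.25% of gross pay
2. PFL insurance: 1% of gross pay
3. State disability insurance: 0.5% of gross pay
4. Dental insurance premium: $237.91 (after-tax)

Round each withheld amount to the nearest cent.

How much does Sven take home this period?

$6,073.24

PFL insurance: $6,423.57 × 0.01 = $64.24
State unemployment insurance (employee share): $6,423.57 × 0.0025 = $16.06
State disability insurance: $6,423.57 × 0.005 = $32.12
Dental insurance premium: $237.91
Total deductions = $64.24 + $16.06 + $32.12 + $237.91 = $350.33
Net pay = $6,423.57 − $350.33 = $6,073.24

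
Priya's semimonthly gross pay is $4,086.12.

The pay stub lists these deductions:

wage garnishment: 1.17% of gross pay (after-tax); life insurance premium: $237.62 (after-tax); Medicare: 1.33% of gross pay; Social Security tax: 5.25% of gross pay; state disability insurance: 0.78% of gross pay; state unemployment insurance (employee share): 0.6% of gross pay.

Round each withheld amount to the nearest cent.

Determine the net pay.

$3,475.43

Medicare: $4,086.12 × 0.0133 = $54.35
State disability insurance: $4,086.12 × 0.0078 = $31.87
State unemployment insurance (employee share): $4,086.12 × 0.006 = $24.52
Social Security tax: $4,086.12 × 0.0525 = $214.52
Life insurance premium: $237.62
Wage garnishment: $4,086.12 × 0.0117 = $47.81
Total deductions = $54.35 + $31.87 + $24.52 + $214.52 + $237.62 + $47.81 = $610.69
Net pay = $4,086.12 − $610.69 = $3,475.43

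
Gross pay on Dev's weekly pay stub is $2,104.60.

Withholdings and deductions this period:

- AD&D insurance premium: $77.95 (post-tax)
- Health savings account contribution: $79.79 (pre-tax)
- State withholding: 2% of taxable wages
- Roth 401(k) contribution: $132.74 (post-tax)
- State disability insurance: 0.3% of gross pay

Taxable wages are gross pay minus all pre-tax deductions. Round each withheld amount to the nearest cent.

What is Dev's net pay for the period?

$1,767.31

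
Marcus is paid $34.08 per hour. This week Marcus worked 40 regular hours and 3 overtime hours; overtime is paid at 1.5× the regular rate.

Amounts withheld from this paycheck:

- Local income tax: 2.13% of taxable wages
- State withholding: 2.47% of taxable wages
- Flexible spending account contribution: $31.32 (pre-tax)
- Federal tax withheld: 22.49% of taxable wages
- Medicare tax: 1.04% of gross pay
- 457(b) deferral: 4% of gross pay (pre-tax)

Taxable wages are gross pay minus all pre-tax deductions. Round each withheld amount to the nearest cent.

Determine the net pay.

Regular pay: 40 × $34.08 = $1,363.20
Overtime pay: 3 × $34.08 × 1.5 = $153.36
Gross pay = $1,363.20 + $153.36 = $1,516.56
457(b) deferral: $1,516.56 × 0.04 = $60.66
Flexible spending account contribution: $31.32
Pre-tax total = $60.66 + $31.32 = $91.98
Taxable wages = $1,516.56 − $91.98 = $1,424.58
Local income tax: $1,424.58 × 0.0213 = $30.34
Federal tax withheld: $1,424.58 × 0.2249 = $320.39
State withholding: $1,424.58 × 0.0247 = $35.19
Medicare tax: $1,516.56 × 0.0104 = $15.77
Total deductions = $60.66 + $31.32 + $30.34 + $320.39 + $35.19 + $15.77 = $493.67
Net pay = $1,516.56 − $493.67 = $1,022.89

$1,022.89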